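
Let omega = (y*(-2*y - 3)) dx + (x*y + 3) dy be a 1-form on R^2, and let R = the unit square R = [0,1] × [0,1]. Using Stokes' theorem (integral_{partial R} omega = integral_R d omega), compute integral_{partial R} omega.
integral_(partial R) omega = 11/2

Stokes: integral_partial_R omega = integral_R d omega with d omega = (∂Q/∂x - ∂P/∂y) dx ∧ dy.
  ∂Q/∂x = y
  ∂P/∂y = -4*y - 3
  integrand = ∂Q/∂x - ∂P/∂y = 5*y + 3.
Integrating over R: integral_0^1 integral_0^1 (5*y + 3) dx dy = 11/2.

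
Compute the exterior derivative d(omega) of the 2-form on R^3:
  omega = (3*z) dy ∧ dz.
d(omega) = 0

For a 2-form omega = sum_{i<j} g_{ij} dx_i ∧ dx_j, the exterior derivative is
  d(omega) = sum_{i<j} d(g_{ij}) ∧ dx_i ∧ dx_j = sum_{i<j, k} (∂g_{ij}/∂x_k) dx_k ∧ dx_i ∧ dx_j.
Expand each term, using dx_k ∧ dx_i ∧ dx_j = sgn(permutation) dx_{(a)} ∧ dx_{(b)} ∧ dx_{(c)} with (a < b < c) sorted:

Collecting like 3-forms: d(omega) = 0.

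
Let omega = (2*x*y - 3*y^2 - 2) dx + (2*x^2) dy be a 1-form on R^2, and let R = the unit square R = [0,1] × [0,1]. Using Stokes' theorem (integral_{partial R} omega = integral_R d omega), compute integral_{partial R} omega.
integral_(partial R) omega = 4

Stokes: integral_partial_R omega = integral_R d omega with d omega = (∂Q/∂x - ∂P/∂y) dx ∧ dy.
  ∂Q/∂x = 4*x
  ∂P/∂y = 2*x - 6*y
  integrand = ∂Q/∂x - ∂P/∂y = 2*x + 6*y.
Integrating over R: integral_0^1 integral_0^1 (2*x + 6*y) dx dy = 4.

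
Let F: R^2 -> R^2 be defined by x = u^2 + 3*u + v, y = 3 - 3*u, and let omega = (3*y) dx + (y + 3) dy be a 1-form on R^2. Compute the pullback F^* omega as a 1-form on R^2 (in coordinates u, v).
F^* omega = (9 - 18*u^2) du + (9 - 9*u) dv

Using F^*(f dg) = (f ∘ F) d(g ∘ F), substitute each coordinate x_i by F_i(u, v) in f_i, and replace dx_i by d F_i = (∂F_i/∂u) du + (∂F_i/∂v) dv.
  For the x component: f_1(F) = 9 - 9*u; d F_1 = (2*u + 3) du + (1) dv
  For the y component: f_2(F) = 6 - 3*u; d F_2 = (-3) du + (0) dv
Combining and collecting du, dv coefficients:
  coeff of du: 9 - 18*u^2
  coeff of dv: 9 - 9*u
F^* omega = (9 - 18*u^2) du + (9 - 9*u) dv.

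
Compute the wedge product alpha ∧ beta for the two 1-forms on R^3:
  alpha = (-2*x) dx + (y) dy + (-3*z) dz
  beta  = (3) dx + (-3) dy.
alpha ∧ beta = (6*x - 3*y) dx ∧ dy + (9*z) dx ∧ dz + (-9*z) dy ∧ dz

Distribute the wedge, using dx_i ∧ dx_j = -dx_j ∧ dx_i and dx_i ∧ dx_i = 0. For each pair (i, j) with i < j, the coefficient of dx_i ∧ dx_j in alpha ∧ beta is (alpha_i * beta_j - alpha_j * beta_i). Collecting: alpha ∧ beta = (6*x - 3*y) dx ∧ dy + (9*z) dx ∧ dz + (-9*z) dy ∧ dz.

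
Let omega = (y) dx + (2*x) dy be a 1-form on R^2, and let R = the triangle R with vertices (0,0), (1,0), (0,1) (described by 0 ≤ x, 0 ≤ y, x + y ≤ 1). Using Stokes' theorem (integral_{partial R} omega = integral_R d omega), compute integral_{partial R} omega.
integral_(partial R) omega = 1/2

Stokes: integral_partial_R omega = integral_R d omega with d omega = (∂Q/∂x - ∂P/∂y) dx ∧ dy.
  ∂Q/∂x = 2
  ∂P/∂y = 1
  integrand = ∂Q/∂x - ∂P/∂y = 1.
Integrating over R: integral_0^1 integral_0^{1-x} (1) dy dx = 1/2.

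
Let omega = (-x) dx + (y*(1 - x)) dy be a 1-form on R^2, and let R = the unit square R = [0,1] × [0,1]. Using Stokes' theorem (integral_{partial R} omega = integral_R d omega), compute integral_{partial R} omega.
integral_(partial R) omega = -1/2

Stokes: integral_partial_R omega = integral_R d omega with d omega = (∂Q/∂x - ∂P/∂y) dx ∧ dy.
  ∂Q/∂x = -y
  ∂P/∂y = 0
  integrand = ∂Q/∂x - ∂P/∂y = -y.
Integrating over R: integral_0^1 integral_0^1 (-y) dx dy = -1/2.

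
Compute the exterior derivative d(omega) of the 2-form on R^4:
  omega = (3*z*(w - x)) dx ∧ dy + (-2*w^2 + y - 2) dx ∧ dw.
d(omega) = (3*w - 3*x) dx ∧ dy ∧ dz + (3*z - 1) dx ∧ dy ∧ dw

For a 2-form omega = sum_{i<j} g_{ij} dx_i ∧ dx_j, the exterior derivative is
  d(omega) = sum_{i<j} d(g_{ij}) ∧ dx_i ∧ dx_j = sum_{i<j, k} (∂g_{ij}/∂x_k) dx_k ∧ dx_i ∧ dx_j.
Expand each term, using dx_k ∧ dx_i ∧ dx_j = sgn(permutation) dx_{(a)} ∧ dx_{(b)} ∧ dx_{(c)} with (a < b < c) sorted:
  d(3*z*(w - x)) includes (∂/∂z)(3*z*(w - x)) dz = (3*w - 3*x) dz, which multiplied by dx ∧ dy gives (3*w - 3*x) dx ∧ dy ∧ dz
  d(3*z*(w - x)) includes (∂/∂w)(3*z*(w - x)) dw = (3*z) dw, which multiplied by dx ∧ dy gives (3*z) dx ∧ dy ∧ dw
  d(-2*w^2 + y - 2) includes (∂/∂y)(-2*w^2 + y - 2) dy = (1) dy, which multiplied by dx ∧ dw gives (-1) dx ∧ dy ∧ dw
Collecting like 3-forms: d(omega) = (3*w - 3*x) dx ∧ dy ∧ dz + (3*z - 1) dx ∧ dy ∧ dw.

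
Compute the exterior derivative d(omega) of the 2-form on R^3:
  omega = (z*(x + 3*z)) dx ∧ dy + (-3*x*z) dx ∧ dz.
d(omega) = (x + 6*z) dx ∧ dy ∧ dz

For a 2-form omega = sum_{i<j} g_{ij} dx_i ∧ dx_j, the exterior derivative is
  d(omega) = sum_{i<j} d(g_{ij}) ∧ dx_i ∧ dx_j = sum_{i<j, k} (∂g_{ij}/∂x_k) dx_k ∧ dx_i ∧ dx_j.
Expand each term, using dx_k ∧ dx_i ∧ dx_j = sgn(permutation) dx_{(a)} ∧ dx_{(b)} ∧ dx_{(c)} with (a < b < c) sorted:
  d(z*(x + 3*z)) includes (∂/∂z)(z*(x + 3*z)) dz = (x + 6*z) dz, which multiplied by dx ∧ dy gives (x + 6*z) dx ∧ dy ∧ dz
Collecting like 3-forms: d(omega) = (x + 6*z) dx ∧ dy ∧ dz.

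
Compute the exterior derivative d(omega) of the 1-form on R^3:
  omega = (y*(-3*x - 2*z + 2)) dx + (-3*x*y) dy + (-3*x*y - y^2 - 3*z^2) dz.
d(omega) = (3*x - 3*y + 2*z - 2) dx ∧ dy + (-y) dx ∧ dz + (-3*x - 2*y) dy ∧ dz

For a 1-form omega = sum_i f_i dx_i, the exterior derivative is
  d(omega) = sum_{i < j} (∂f_j/∂x_i - ∂f_i/∂x_j) dx_i ∧ dx_j.
  coefficient of dx ∧ dy: ∂f_2/∂x - ∂f_1/∂y = ∂(-3*x*y)/∂x - ∂(y*(-3*x - 2*z + 2))/∂y = 3*x - 3*y + 2*z - 2
  coefficient of dx ∧ dz: ∂f_3/∂x - ∂f_1/∂z = ∂(-3*x*y - y^2 - 3*z^2)/∂x - ∂(y*(-3*x - 2*z + 2))/∂z = -y
  coefficient of dy ∧ dz: ∂f_3/∂y - ∂f_2/∂z = ∂(-3*x*y - y^2 - 3*z^2)/∂y - ∂(-3*x*y)/∂z = -3*x - 2*y
Assembling: d(omega) = (3*x - 3*y + 2*z - 2) dx ∧ dy + (-y) dx ∧ dz + (-3*x - 2*y) dy ∧ dz.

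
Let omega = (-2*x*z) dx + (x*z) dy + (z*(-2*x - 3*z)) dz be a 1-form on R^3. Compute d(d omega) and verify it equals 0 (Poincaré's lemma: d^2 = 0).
d(d omega) = 0

Step 1: d omega = sum_{i<j} (∂f_j/∂x_i - ∂f_i/∂x_j) dx_i ∧ dx_j:
  coeff of dx ∧ dy: z
  coeff of dx ∧ dz: 2*x - 2*z
  coeff of dy ∧ dz: -x
Step 2: Apply d again to each 2-form coefficient. The only possible 3-form in R^3 is dx ∧ dy ∧ dz, with coefficient
  ∂(coeff of dy∧dz)/∂x - ∂(coeff of dx∧dz)/∂y + ∂(coeff of dx∧dy)/∂z
  = ∂/∂x (-x) - ∂/∂y (2*x - 2*z) + ∂/∂z (z).
Each of these terms simplifies to sums of mixed partials that cancel in pairs. The result is 0 (by equality of mixed partials for smooth functions — Schwarz / Clairaut).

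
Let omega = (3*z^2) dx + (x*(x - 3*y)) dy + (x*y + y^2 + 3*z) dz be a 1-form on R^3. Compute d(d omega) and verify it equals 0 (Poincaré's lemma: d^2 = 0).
d(d omega) = 0

Step 1: d omega = sum_{i<j} (∂f_j/∂x_i - ∂f_i/∂x_j) dx_i ∧ dx_j:
  coeff of dx ∧ dy: 2*x - 3*y
  coeff of dx ∧ dz: y - 6*z
  coeff of dy ∧ dz: x + 2*y
Step 2: Apply d again to each 2-form coefficient. The only possible 3-form in R^3 is dx ∧ dy ∧ dz, with coefficient
  ∂(coeff of dy∧dz)/∂x - ∂(coeff of dx∧dz)/∂y + ∂(coeff of dx∧dy)/∂z
  = ∂/∂x (x + 2*y) - ∂/∂y (y - 6*z) + ∂/∂z (2*x - 3*y).
Each of these terms simplifies to sums of mixed partials that cancel in pairs. The result is 0 (by equality of mixed partials for smooth functions — Schwarz / Clairaut).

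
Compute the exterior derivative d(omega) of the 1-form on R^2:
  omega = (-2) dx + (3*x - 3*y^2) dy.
d(omega) = (3) dx ∧ dy

For a 1-form omega = sum_i f_i dx_i, the exterior derivative is
  d(omega) = sum_{i < j} (∂f_j/∂x_i - ∂f_i/∂x_j) dx_i ∧ dx_j.
  coefficient of dx ∧ dy: ∂f_2/∂x - ∂f_1/∂y = ∂(3*x - 3*y^2)/∂x - ∂(-2)/∂y = 3
Assembling: d(omega) = (3) dx ∧ dy.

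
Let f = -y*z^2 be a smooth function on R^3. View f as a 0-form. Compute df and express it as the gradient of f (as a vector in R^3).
df = (0) dx + (-z^2) dy + (-2*y*z) dz; grad f = (0, -z^2, -2*y*z)

For a 0-form f, d f = (∂f/∂x) dx + (∂f/∂y) dy + (∂f/∂z) dz. The components of the vector representation are exactly the entries of grad f in Cartesian coordinates:
  ∂f/∂x = 0
  ∂f/∂y = -z^2
  ∂f/∂z = -2*y*z.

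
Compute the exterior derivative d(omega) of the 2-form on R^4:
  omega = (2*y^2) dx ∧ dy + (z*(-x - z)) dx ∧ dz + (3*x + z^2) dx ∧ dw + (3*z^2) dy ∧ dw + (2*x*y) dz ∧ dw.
d(omega) = (2*y - 2*z) dx ∧ dz ∧ dw + (2*x - 6*z) dy ∧ dz ∧ dw

For a 2-form omega = sum_{i<j} g_{ij} dx_i ∧ dx_j, the exterior derivative is
  d(omega) = sum_{i<j} d(g_{ij}) ∧ dx_i ∧ dx_j = sum_{i<j, k} (∂g_{ij}/∂x_k) dx_k ∧ dx_i ∧ dx_j.
Expand each term, using dx_k ∧ dx_i ∧ dx_j = sgn(permutation) dx_{(a)} ∧ dx_{(b)} ∧ dx_{(c)} with (a < b < c) sorted:
  d(3*x + z^2) includes (∂/∂z)(3*x + z^2) dz = (2*z) dz, which multiplied by dx ∧ dw gives (-2*z) dx ∧ dz ∧ dw
  d(3*z^2) includes (∂/∂z)(3*z^2) dz = (6*z) dz, which multiplied by dy ∧ dw gives (-6*z) dy ∧ dz ∧ dw
  d(2*x*y) includes (∂/∂x)(2*x*y) dx = (2*y) dx, which multiplied by dz ∧ dw gives (2*y) dx ∧ dz ∧ dw
  d(2*x*y) includes (∂/∂y)(2*x*y) dy = (2*x) dy, which multiplied by dz ∧ dw gives (2*x) dy ∧ dz ∧ dw
Collecting like 3-forms: d(omega) = (2*y - 2*z) dx ∧ dz ∧ dw + (2*x - 6*z) dy ∧ dz ∧ dw.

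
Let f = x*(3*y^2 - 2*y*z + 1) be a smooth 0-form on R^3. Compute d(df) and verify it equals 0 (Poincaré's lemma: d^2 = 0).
d(df) = 0

Step 1: df = sum_i (∂f/∂x_i) dx_i = (3*y^2 - 2*y*z + 1) dx + (2*x*(3*y - z)) dy + (-2*x*y) dz.
Step 2: Apply d again. Using the 1-form formula, the coefficient of dx ∧ dy in d(df) is ∂^2 f/∂x ∂y - ∂^2 f/∂y ∂x = (6*y - 2*z) - (6*y - 2*z) = 0 (equality of mixed partials for smooth f).
Similarly for dx ∧ dz and dy ∧ dz — all coefficients vanish. So d(df) = 0.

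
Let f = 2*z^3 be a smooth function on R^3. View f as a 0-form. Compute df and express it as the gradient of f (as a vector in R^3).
df = (0) dx + (0) dy + (6*z^2) dz; grad f = (0, 0, 6*z^2)

For a 0-form f, d f = (∂f/∂x) dx + (∂f/∂y) dy + (∂f/∂z) dz. The components of the vector representation are exactly the entries of grad f in Cartesian coordinates:
  ∂f/∂x = 0
  ∂f/∂y = 0
  ∂f/∂z = 6*z^2.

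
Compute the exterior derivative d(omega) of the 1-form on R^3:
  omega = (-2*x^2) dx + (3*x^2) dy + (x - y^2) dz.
d(omega) = (6*x) dx ∧ dy + (1) dx ∧ dz + (-2*y) dy ∧ dz

For a 1-form omega = sum_i f_i dx_i, the exterior derivative is
  d(omega) = sum_{i < j} (∂f_j/∂x_i - ∂f_i/∂x_j) dx_i ∧ dx_j.
  coefficient of dx ∧ dy: ∂f_2/∂x - ∂f_1/∂y = ∂(3*x^2)/∂x - ∂(-2*x^2)/∂y = 6*x
  coefficient of dx ∧ dz: ∂f_3/∂x - ∂f_1/∂z = ∂(x - y^2)/∂x - ∂(-2*x^2)/∂z = 1
  coefficient of dy ∧ dz: ∂f_3/∂y - ∂f_2/∂z = ∂(x - y^2)/∂y - ∂(3*x^2)/∂z = -2*y
Assembling: d(omega) = (6*x) dx ∧ dy + (1) dx ∧ dz + (-2*y) dy ∧ dz.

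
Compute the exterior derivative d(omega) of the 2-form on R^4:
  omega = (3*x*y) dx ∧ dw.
d(omega) = (-3*x) dx ∧ dy ∧ dw

For a 2-form omega = sum_{i<j} g_{ij} dx_i ∧ dx_j, the exterior derivative is
  d(omega) = sum_{i<j} d(g_{ij}) ∧ dx_i ∧ dx_j = sum_{i<j, k} (∂g_{ij}/∂x_k) dx_k ∧ dx_i ∧ dx_j.
Expand each term, using dx_k ∧ dx_i ∧ dx_j = sgn(permutation) dx_{(a)} ∧ dx_{(b)} ∧ dx_{(c)} with (a < b < c) sorted:
  d(3*x*y) includes (∂/∂y)(3*x*y) dy = (3*x) dy, which multiplied by dx ∧ dw gives (-3*x) dx ∧ dy ∧ dw
Collecting like 3-forms: d(omega) = (-3*x) dx ∧ dy ∧ dw.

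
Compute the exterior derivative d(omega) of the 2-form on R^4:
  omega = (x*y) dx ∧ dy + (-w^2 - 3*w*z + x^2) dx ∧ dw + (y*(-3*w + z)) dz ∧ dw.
d(omega) = (3*w) dx ∧ dz ∧ dw + (-3*w + z) dy ∧ dz ∧ dw

For a 2-form omega = sum_{i<j} g_{ij} dx_i ∧ dx_j, the exterior derivative is
  d(omega) = sum_{i<j} d(g_{ij}) ∧ dx_i ∧ dx_j = sum_{i<j, k} (∂g_{ij}/∂x_k) dx_k ∧ dx_i ∧ dx_j.
Expand each term, using dx_k ∧ dx_i ∧ dx_j = sgn(permutation) dx_{(a)} ∧ dx_{(b)} ∧ dx_{(c)} with (a < b < c) sorted:
  d(-w^2 - 3*w*z + x^2) includes (∂/∂z)(-w^2 - 3*w*z + x^2) dz = (-3*w) dz, which multiplied by dx ∧ dw gives (3*w) dx ∧ dz ∧ dw
  d(y*(-3*w + z)) includes (∂/∂y)(y*(-3*w + z)) dy = (-3*w + z) dy, which multiplied by dz ∧ dw gives (-3*w + z) dy ∧ dz ∧ dw
Collecting like 3-forms: d(omega) = (3*w) dx ∧ dz ∧ dw + (-3*w + z) dy ∧ dz ∧ dw.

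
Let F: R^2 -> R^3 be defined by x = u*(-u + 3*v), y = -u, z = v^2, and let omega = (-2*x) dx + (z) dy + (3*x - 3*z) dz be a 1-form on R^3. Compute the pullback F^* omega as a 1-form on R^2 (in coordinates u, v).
F^* omega = (-4*u^3 + 18*u^2*v - 18*u*v^2 - v^2) du + (6*u^3 - 24*u^2*v + 18*u*v^2 - 6*v^3) dv

Using F^*(f dg) = (f ∘ F) d(g ∘ F), substitute each coordinate x_i by F_i(u, v) in f_i, and replace dx_i by d F_i = (∂F_i/∂u) du + (∂F_i/∂v) dv.
  For the x component: f_1(F) = 2*u*(u - 3*v); d F_1 = (-2*u + 3*v) du + (3*u) dv
  For the y component: f_2(F) = v^2; d F_2 = (-1) du + (0) dv
  For the z component: f_3(F) = -3*u^2 + 9*u*v - 3*v^2; d F_3 = (0) du + (2*v) dv
Combining and collecting du, dv coefficients:
  coeff of du: -4*u^3 + 18*u^2*v - 18*u*v^2 - v^2
  coeff of dv: 6*u^3 - 24*u^2*v + 18*u*v^2 - 6*v^3
F^* omega = (-4*u^3 + 18*u^2*v - 18*u*v^2 - v^2) du + (6*u^3 - 24*u^2*v + 18*u*v^2 - 6*v^3) dv.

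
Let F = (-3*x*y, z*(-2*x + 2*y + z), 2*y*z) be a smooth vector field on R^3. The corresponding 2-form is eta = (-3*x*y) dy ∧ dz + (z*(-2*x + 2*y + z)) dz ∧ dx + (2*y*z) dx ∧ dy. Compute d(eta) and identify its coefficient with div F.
d(eta) = (-y + 2*z) dx ∧ dy ∧ dz; div F = -y + 2*z

For a 2-form in R^3 of the form above, applying d gives a 3-form with coefficient ∂P/∂x + ∂Q/∂y + ∂R/∂z:
  ∂P/∂x = -3*y
  ∂Q/∂y = 2*z
  ∂R/∂z = 2*y
Sum = -y + 2*z, which is exactly div F.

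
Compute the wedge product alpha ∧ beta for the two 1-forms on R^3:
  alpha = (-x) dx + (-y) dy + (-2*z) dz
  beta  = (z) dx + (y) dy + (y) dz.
alpha ∧ beta = (y*(-x + z)) dx ∧ dy + (-x*y + 2*z^2) dx ∧ dz + (y*(-y + 2*z)) dy ∧ dz

Distribute the wedge, using dx_i ∧ dx_j = -dx_j ∧ dx_i and dx_i ∧ dx_i = 0. For each pair (i, j) with i < j, the coefficient of dx_i ∧ dx_j in alpha ∧ beta is (alpha_i * beta_j - alpha_j * beta_i). Collecting: alpha ∧ beta = (y*(-x + z)) dx ∧ dy + (-x*y + 2*z^2) dx ∧ dz + (y*(-y + 2*z)) dy ∧ dz.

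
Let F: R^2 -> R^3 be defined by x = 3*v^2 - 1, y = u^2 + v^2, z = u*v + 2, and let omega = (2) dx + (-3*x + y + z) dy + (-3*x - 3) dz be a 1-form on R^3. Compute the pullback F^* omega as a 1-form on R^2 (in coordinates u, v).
F^* omega = (2*u^3 + 2*u^2*v - 16*u*v^2 + 10*u - 9*v^3) du + (v*(2*u^2 - 7*u*v - 16*v^2 + 22)) dv

Using F^*(f dg) = (f ∘ F) d(g ∘ F), substitute each coordinate x_i by F_i(u, v) in f_i, and replace dx_i by d F_i = (∂F_i/∂u) du + (∂F_i/∂v) dv.
  For the x component: f_1(F) = 2; d F_1 = (0) du + (6*v) dv
  For the y component: f_2(F) = u^2 + u*v - 8*v^2 + 5; d F_2 = (2*u) du + (2*v) dv
  For the z component: f_3(F) = -9*v^2; d F_3 = (v) du + (u) dv
Combining and collecting du, dv coefficients:
  coeff of du: 2*u^3 + 2*u^2*v - 16*u*v^2 + 10*u - 9*v^3
  coeff of dv: v*(2*u^2 - 7*u*v - 16*v^2 + 22)
F^* omega = (2*u^3 + 2*u^2*v - 16*u*v^2 + 10*u - 9*v^3) du + (v*(2*u^2 - 7*u*v - 16*v^2 + 22)) dv.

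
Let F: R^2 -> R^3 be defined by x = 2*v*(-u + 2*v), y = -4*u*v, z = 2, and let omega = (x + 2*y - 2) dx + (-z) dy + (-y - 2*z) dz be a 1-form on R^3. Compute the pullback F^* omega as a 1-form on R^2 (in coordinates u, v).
F^* omega = (4*v*(5*u*v - 2*v^2 + 3)) du + (20*u^2*v - 88*u*v^2 + 12*u + 32*v^3 - 16*v) dv

Using F^*(f dg) = (f ∘ F) d(g ∘ F), substitute each coordinate x_i by F_i(u, v) in f_i, and replace dx_i by d F_i = (∂F_i/∂u) du + (∂F_i/∂v) dv.
  For the x component: f_1(F) = -10*u*v + 4*v^2 - 2; d F_1 = (-2*v) du + (-2*u + 8*v) dv
  For the y component: f_2(F) = -2; d F_2 = (-4*v) du + (-4*u) dv
  For the z component: f_3(F) = 4*u*v - 4; d F_3 = (0) du + (0) dv
Combining and collecting du, dv coefficients:
  coeff of du: 4*v*(5*u*v - 2*v^2 + 3)
  coeff of dv: 20*u^2*v - 88*u*v^2 + 12*u + 32*v^3 - 16*v
F^* omega = (4*v*(5*u*v - 2*v^2 + 3)) du + (20*u^2*v - 88*u*v^2 + 12*u + 32*v^3 - 16*v) dv.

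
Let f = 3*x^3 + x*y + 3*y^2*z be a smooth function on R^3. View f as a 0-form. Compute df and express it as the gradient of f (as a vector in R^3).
df = (9*x^2 + y) dx + (x + 6*y*z) dy + (3*y^2) dz; grad f = (9*x^2 + y, x + 6*y*z, 3*y^2)

For a 0-form f, d f = (∂f/∂x) dx + (∂f/∂y) dy + (∂f/∂z) dz. The components of the vector representation are exactly the entries of grad f in Cartesian coordinates:
  ∂f/∂x = 9*x^2 + y
  ∂f/∂y = x + 6*y*z
  ∂f/∂z = 3*y^2.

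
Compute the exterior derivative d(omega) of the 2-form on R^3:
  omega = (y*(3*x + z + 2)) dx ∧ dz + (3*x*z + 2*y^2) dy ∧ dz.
d(omega) = (-3*x + 2*z - 2) dx ∧ dy ∧ dz

For a 2-form omega = sum_{i<j} g_{ij} dx_i ∧ dx_j, the exterior derivative is
  d(omega) = sum_{i<j} d(g_{ij}) ∧ dx_i ∧ dx_j = sum_{i<j, k} (∂g_{ij}/∂x_k) dx_k ∧ dx_i ∧ dx_j.
Expand each term, using dx_k ∧ dx_i ∧ dx_j = sgn(permutation) dx_{(a)} ∧ dx_{(b)} ∧ dx_{(c)} with (a < b < c) sorted:
  d(y*(3*x + z + 2)) includes (∂/∂y)(y*(3*x + z + 2)) dy = (3*x + z + 2) dy, which multiplied by dx ∧ dz gives (-3*x - z - 2) dx ∧ dy ∧ dz
  d(3*x*z + 2*y^2) includes (∂/∂x)(3*x*z + 2*y^2) dx = (3*z) dx, which multiplied by dy ∧ dz gives (3*z) dx ∧ dy ∧ dz
Collecting like 3-forms: d(omega) = (-3*x + 2*z - 2) dx ∧ dy ∧ dz.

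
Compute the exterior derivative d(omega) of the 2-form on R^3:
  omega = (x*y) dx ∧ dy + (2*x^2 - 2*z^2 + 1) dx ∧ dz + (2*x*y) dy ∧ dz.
d(omega) = (2*y) dx ∧ dy ∧ dz

For a 2-form omega = sum_{i<j} g_{ij} dx_i ∧ dx_j, the exterior derivative is
  d(omega) = sum_{i<j} d(g_{ij}) ∧ dx_i ∧ dx_j = sum_{i<j, k} (∂g_{ij}/∂x_k) dx_k ∧ dx_i ∧ dx_j.
Expand each term, using dx_k ∧ dx_i ∧ dx_j = sgn(permutation) dx_{(a)} ∧ dx_{(b)} ∧ dx_{(c)} with (a < b < c) sorted:
  d(2*x*y) includes (∂/∂x)(2*x*y) dx = (2*y) dx, which multiplied by dy ∧ dz gives (2*y) dx ∧ dy ∧ dz
Collecting like 3-forms: d(omega) = (2*y) dx ∧ dy ∧ dz.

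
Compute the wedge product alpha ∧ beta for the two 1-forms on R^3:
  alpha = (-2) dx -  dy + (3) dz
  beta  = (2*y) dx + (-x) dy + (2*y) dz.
alpha ∧ beta = (2*x + 2*y) dx ∧ dy + (-10*y) dx ∧ dz + (3*x - 2*y) dy ∧ dz

Distribute the wedge, using dx_i ∧ dx_j = -dx_j ∧ dx_i and dx_i ∧ dx_i = 0. For each pair (i, j) with i < j, the coefficient of dx_i ∧ dx_j in alpha ∧ beta is (alpha_i * beta_j - alpha_j * beta_i). Collecting: alpha ∧ beta = (2*x + 2*y) dx ∧ dy + (-10*y) dx ∧ dz + (3*x - 2*y) dy ∧ dz.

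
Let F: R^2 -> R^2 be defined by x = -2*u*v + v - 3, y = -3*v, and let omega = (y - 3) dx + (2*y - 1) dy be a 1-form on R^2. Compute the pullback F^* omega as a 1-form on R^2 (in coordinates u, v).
F^* omega = (6*v*(v + 1)) du + (6*u*v + 6*u + 15*v) dv

Using F^*(f dg) = (f ∘ F) d(g ∘ F), substitute each coordinate x_i by F_i(u, v) in f_i, and replace dx_i by d F_i = (∂F_i/∂u) du + (∂F_i/∂v) dv.
  For the x component: f_1(F) = -3*v - 3; d F_1 = (-2*v) du + (1 - 2*u) dv
  For the y component: f_2(F) = -6*v - 1; d F_2 = (0) du + (-3) dv
Combining and collecting du, dv coefficients:
  coeff of du: 6*v*(v + 1)
  coeff of dv: 6*u*v + 6*u + 15*v
F^* omega = (6*v*(v + 1)) du + (6*u*v + 6*u + 15*v) dv.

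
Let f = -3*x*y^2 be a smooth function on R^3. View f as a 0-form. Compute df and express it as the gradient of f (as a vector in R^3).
df = (-3*y^2) dx + (-6*x*y) dy + (0) dz; grad f = (-3*y^2, -6*x*y, 0)

For a 0-form f, d f = (∂f/∂x) dx + (∂f/∂y) dy + (∂f/∂z) dz. The components of the vector representation are exactly the entries of grad f in Cartesian coordinates:
  ∂f/∂x = -3*y^2
  ∂f/∂y = -6*x*y
  ∂f/∂z = 0.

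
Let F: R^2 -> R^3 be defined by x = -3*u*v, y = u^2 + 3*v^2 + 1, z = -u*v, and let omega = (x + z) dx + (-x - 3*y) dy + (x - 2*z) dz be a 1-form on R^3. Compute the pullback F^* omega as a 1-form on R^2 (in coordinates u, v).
F^* omega = (u*(-6*u^2 + 6*u*v - 5*v^2 - 6)) du + (v*(-5*u^2 + 18*u*v - 54*v^2 - 18)) dv

Using F^*(f dg) = (f ∘ F) d(g ∘ F), substitute each coordinate x_i by F_i(u, v) in f_i, and replace dx_i by d F_i = (∂F_i/∂u) du + (∂F_i/∂v) dv.
  For the x component: f_1(F) = -4*u*v; d F_1 = (-3*v) du + (-3*u) dv
  For the y component: f_2(F) = -3*u^2 + 3*u*v - 9*v^2 - 3; d F_2 = (2*u) du + (6*v) dv
  For the z component: f_3(F) = -u*v; d F_3 = (-v) du + (-u) dv
Combining and collecting du, dv coefficients:
  coeff of du: u*(-6*u^2 + 6*u*v - 5*v^2 - 6)
  coeff of dv: v*(-5*u^2 + 18*u*v - 54*v^2 - 18)
F^* omega = (u*(-6*u^2 + 6*u*v - 5*v^2 - 6)) du + (v*(-5*u^2 + 18*u*v - 54*v^2 - 18)) dv.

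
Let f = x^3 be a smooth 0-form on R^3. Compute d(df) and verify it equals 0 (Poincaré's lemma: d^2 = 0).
d(df) = 0

Step 1: df = sum_i (∂f/∂x_i) dx_i = (3*x^2) dx + (0) dy + (0) dz.
Step 2: Apply d again. Using the 1-form formula, the coefficient of dx ∧ dy in d(df) is ∂^2 f/∂x ∂y - ∂^2 f/∂y ∂x = (0) - (0) = 0 (equality of mixed partials for smooth f).
Similarly for dx ∧ dz and dy ∧ dz — all coefficients vanish. So d(df) = 0.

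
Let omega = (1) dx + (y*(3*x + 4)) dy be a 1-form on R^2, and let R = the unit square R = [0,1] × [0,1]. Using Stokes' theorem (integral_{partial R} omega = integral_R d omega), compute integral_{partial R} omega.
integral_(partial R) omega = 3/2

Stokes: integral_partial_R omega = integral_R d omega with d omega = (∂Q/∂x - ∂P/∂y) dx ∧ dy.
  ∂Q/∂x = 3*y
  ∂P/∂y = 0
  integrand = ∂Q/∂x - ∂P/∂y = 3*y.
Integrating over R: integral_0^1 integral_0^1 (3*y) dx dy = 3/2.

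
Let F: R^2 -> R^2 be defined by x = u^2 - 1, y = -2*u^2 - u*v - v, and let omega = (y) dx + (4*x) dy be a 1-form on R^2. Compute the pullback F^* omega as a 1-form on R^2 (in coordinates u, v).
F^* omega = (-20*u^3 - 6*u^2*v - 2*u*v + 16*u + 4*v) du + (-4*u^3 - 4*u^2 + 4*u + 4) dv

Using F^*(f dg) = (f ∘ F) d(g ∘ F), substitute each coordinate x_i by F_i(u, v) in f_i, and replace dx_i by d F_i = (∂F_i/∂u) du + (∂F_i/∂v) dv.
  For the x component: f_1(F) = -2*u^2 - u*v - v; d F_1 = (2*u) du + (0) dv
  For the y component: f_2(F) = 4*u^2 - 4; d F_2 = (-4*u - v) du + (-u - 1) dv
Combining and collecting du, dv coefficients:
  coeff of du: -20*u^3 - 6*u^2*v - 2*u*v + 16*u + 4*v
  coeff of dv: -4*u^3 - 4*u^2 + 4*u + 4
F^* omega = (-20*u^3 - 6*u^2*v - 2*u*v + 16*u + 4*v) du + (-4*u^3 - 4*u^2 + 4*u + 4) dv.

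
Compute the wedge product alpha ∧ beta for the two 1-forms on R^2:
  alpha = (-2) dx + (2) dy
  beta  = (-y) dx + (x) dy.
alpha ∧ beta = (-2*x + 2*y) dx ∧ dy

Distribute the wedge, using dx_i ∧ dx_j = -dx_j ∧ dx_i and dx_i ∧ dx_i = 0. For each pair (i, j) with i < j, the coefficient of dx_i ∧ dx_j in alpha ∧ beta is (alpha_i * beta_j - alpha_j * beta_i). Collecting: alpha ∧ beta = (-2*x + 2*y) dx ∧ dy.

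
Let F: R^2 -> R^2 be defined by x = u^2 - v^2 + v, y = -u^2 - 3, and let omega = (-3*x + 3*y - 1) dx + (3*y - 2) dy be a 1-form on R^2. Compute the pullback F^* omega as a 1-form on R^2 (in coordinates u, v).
F^* omega = (2*u*(-3*u^2 + 3*v^2 - 3*v + 1)) du + (12*u^2*v - 6*u^2 - 6*v^3 + 9*v^2 + 17*v - 10) dv

Using F^*(f dg) = (f ∘ F) d(g ∘ F), substitute each coordinate x_i by F_i(u, v) in f_i, and replace dx_i by d F_i = (∂F_i/∂u) du + (∂F_i/∂v) dv.
  For the x component: f_1(F) = -6*u^2 + 3*v^2 - 3*v - 10; d F_1 = (2*u) du + (1 - 2*v) dv
  For the y component: f_2(F) = -3*u^2 - 11; d F_2 = (-2*u) du + (0) dv
Combining and collecting du, dv coefficients:
  coeff of du: 2*u*(-3*u^2 + 3*v^2 - 3*v + 1)
  coeff of dv: 12*u^2*v - 6*u^2 - 6*v^3 + 9*v^2 + 17*v - 10
F^* omega = (2*u*(-3*u^2 + 3*v^2 - 3*v + 1)) du + (12*u^2*v - 6*u^2 - 6*v^3 + 9*v^2 + 17*v - 10) dv.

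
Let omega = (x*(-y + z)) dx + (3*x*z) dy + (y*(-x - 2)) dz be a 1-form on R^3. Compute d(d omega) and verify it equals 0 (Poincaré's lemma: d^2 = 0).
d(d omega) = 0

Step 1: d omega = sum_{i<j} (∂f_j/∂x_i - ∂f_i/∂x_j) dx_i ∧ dx_j:
  coeff of dx ∧ dy: x + 3*z
  coeff of dx ∧ dz: -x - y
  coeff of dy ∧ dz: -4*x - 2
Step 2: Apply d again to each 2-form coefficient. The only possible 3-form in R^3 is dx ∧ dy ∧ dz, with coefficient
  ∂(coeff of dy∧dz)/∂x - ∂(coeff of dx∧dz)/∂y + ∂(coeff of dx∧dy)/∂z
  = ∂/∂x (-4*x - 2) - ∂/∂y (-x - y) + ∂/∂z (x + 3*z).
Each of these terms simplifies to sums of mixed partials that cancel in pairs. The result is 0 (by equality of mixed partials for smooth functions — Schwarz / Clairaut).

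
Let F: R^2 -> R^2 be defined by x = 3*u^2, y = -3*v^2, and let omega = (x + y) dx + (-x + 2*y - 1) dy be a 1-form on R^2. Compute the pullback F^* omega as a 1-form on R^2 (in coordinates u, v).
F^* omega = (18*u*(u^2 - v^2)) du + (6*v*(3*u^2 + 6*v^2 + 1)) dv

Using F^*(f dg) = (f ∘ F) d(g ∘ F), substitute each coordinate x_i by F_i(u, v) in f_i, and replace dx_i by d F_i = (∂F_i/∂u) du + (∂F_i/∂v) dv.
  For the x component: f_1(F) = 3*u^2 - 3*v^2; d F_1 = (6*u) du + (0) dv
  For the y component: f_2(F) = -3*u^2 - 6*v^2 - 1; d F_2 = (0) du + (-6*v) dv
Combining and collecting du, dv coefficients:
  coeff of du: 18*u*(u^2 - v^2)
  coeff of dv: 6*v*(3*u^2 + 6*v^2 + 1)
F^* omega = (18*u*(u^2 - v^2)) du + (6*v*(3*u^2 + 6*v^2 + 1)) dv.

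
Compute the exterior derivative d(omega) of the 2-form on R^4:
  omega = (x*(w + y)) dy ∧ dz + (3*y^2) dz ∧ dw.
d(omega) = (w + y) dx ∧ dy ∧ dz + (x + 6*y) dy ∧ dz ∧ dw

For a 2-form omega = sum_{i<j} g_{ij} dx_i ∧ dx_j, the exterior derivative is
  d(omega) = sum_{i<j} d(g_{ij}) ∧ dx_i ∧ dx_j = sum_{i<j, k} (∂g_{ij}/∂x_k) dx_k ∧ dx_i ∧ dx_j.
Expand each term, using dx_k ∧ dx_i ∧ dx_j = sgn(permutation) dx_{(a)} ∧ dx_{(b)} ∧ dx_{(c)} with (a < b < c) sorted:
  d(x*(w + y)) includes (∂/∂x)(x*(w + y)) dx = (w + y) dx, which multiplied by dy ∧ dz gives (w + y) dx ∧ dy ∧ dz
  d(x*(w + y)) includes (∂/∂w)(x*(w + y)) dw = (x) dw, which multiplied by dy ∧ dz gives (x) dy ∧ dz ∧ dw
  d(3*y^2) includes (∂/∂y)(3*y^2) dy = (6*y) dy, which multiplied by dz ∧ dw gives (6*y) dy ∧ dz ∧ dw
Collecting like 3-forms: d(omega) = (w + y) dx ∧ dy ∧ dz + (x + 6*y) dy ∧ dz ∧ dw.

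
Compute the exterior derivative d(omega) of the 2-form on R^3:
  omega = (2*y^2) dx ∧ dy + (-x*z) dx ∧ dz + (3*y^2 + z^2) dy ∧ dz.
d(omega) = 0

For a 2-form omega = sum_{i<j} g_{ij} dx_i ∧ dx_j, the exterior derivative is
  d(omega) = sum_{i<j} d(g_{ij}) ∧ dx_i ∧ dx_j = sum_{i<j, k} (∂g_{ij}/∂x_k) dx_k ∧ dx_i ∧ dx_j.
Expand each term, using dx_k ∧ dx_i ∧ dx_j = sgn(permutation) dx_{(a)} ∧ dx_{(b)} ∧ dx_{(c)} with (a < b < c) sorted:

Collecting like 3-forms: d(omega) = 0.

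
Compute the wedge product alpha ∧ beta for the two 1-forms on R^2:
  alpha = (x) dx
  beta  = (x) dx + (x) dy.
alpha ∧ beta = (x^2) dx ∧ dy

Distribute the wedge, using dx_i ∧ dx_j = -dx_j ∧ dx_i and dx_i ∧ dx_i = 0. For each pair (i, j) with i < j, the coefficient of dx_i ∧ dx_j in alpha ∧ beta is (alpha_i * beta_j - alpha_j * beta_i). Collecting: alpha ∧ beta = (x^2) dx ∧ dy.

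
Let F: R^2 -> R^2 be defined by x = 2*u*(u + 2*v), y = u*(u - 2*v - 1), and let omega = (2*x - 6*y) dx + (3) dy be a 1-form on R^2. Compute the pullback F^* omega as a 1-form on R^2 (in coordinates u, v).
F^* omega = (-8*u^3 + 72*u^2*v + 24*u^2 + 80*u*v^2 + 24*u*v + 6*u - 6*v - 3) du + (2*u*(-4*u^2 + 40*u*v + 12*u - 3)) dv

Using F^*(f dg) = (f ∘ F) d(g ∘ F), substitute each coordinate x_i by F_i(u, v) in f_i, and replace dx_i by d F_i = (∂F_i/∂u) du + (∂F_i/∂v) dv.
  For the x component: f_1(F) = 2*u*(-u + 10*v + 3); d F_1 = (4*u + 4*v) du + (4*u) dv
  For the y component: f_2(F) = 3; d F_2 = (2*u - 2*v - 1) du + (-2*u) dv
Combining and collecting du, dv coefficients:
  coeff of du: -8*u^3 + 72*u^2*v + 24*u^2 + 80*u*v^2 + 24*u*v + 6*u - 6*v - 3
  coeff of dv: 2*u*(-4*u^2 + 40*u*v + 12*u - 3)
F^* omega = (-8*u^3 + 72*u^2*v + 24*u^2 + 80*u*v^2 + 24*u*v + 6*u - 6*v - 3) du + (2*u*(-4*u^2 + 40*u*v + 12*u - 3)) dv.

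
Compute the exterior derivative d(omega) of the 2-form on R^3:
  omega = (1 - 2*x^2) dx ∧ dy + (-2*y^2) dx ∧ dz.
d(omega) = (4*y) dx ∧ dy ∧ dz

For a 2-form omega = sum_{i<j} g_{ij} dx_i ∧ dx_j, the exterior derivative is
  d(omega) = sum_{i<j} d(g_{ij}) ∧ dx_i ∧ dx_j = sum_{i<j, k} (∂g_{ij}/∂x_k) dx_k ∧ dx_i ∧ dx_j.
Expand each term, using dx_k ∧ dx_i ∧ dx_j = sgn(permutation) dx_{(a)} ∧ dx_{(b)} ∧ dx_{(c)} with (a < b < c) sorted:
  d(-2*y^2) includes (∂/∂y)(-2*y^2) dy = (-4*y) dy, which multiplied by dx ∧ dz gives (4*y) dx ∧ dy ∧ dz
Collecting like 3-forms: d(omega) = (4*y) dx ∧ dy ∧ dz.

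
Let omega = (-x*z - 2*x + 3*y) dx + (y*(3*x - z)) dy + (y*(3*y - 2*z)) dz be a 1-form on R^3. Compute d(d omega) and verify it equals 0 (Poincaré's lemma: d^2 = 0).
d(d omega) = 0

Step 1: d omega = sum_{i<j} (∂f_j/∂x_i - ∂f_i/∂x_j) dx_i ∧ dx_j:
  coeff of dx ∧ dy: 3*y - 3
  coeff of dx ∧ dz: x
  coeff of dy ∧ dz: 7*y - 2*z
Step 2: Apply d again to each 2-form coefficient. The only possible 3-form in R^3 is dx ∧ dy ∧ dz, with coefficient
  ∂(coeff of dy∧dz)/∂x - ∂(coeff of dx∧dz)/∂y + ∂(coeff of dx∧dy)/∂z
  = ∂/∂x (7*y - 2*z) - ∂/∂y (x) + ∂/∂z (3*y - 3).
Each of these terms simplifies to sums of mixed partials that cancel in pairs. The result is 0 (by equality of mixed partials for smooth functions — Schwarz / Clairaut).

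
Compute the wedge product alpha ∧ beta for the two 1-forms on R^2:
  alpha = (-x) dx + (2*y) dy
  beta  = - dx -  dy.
alpha ∧ beta = (x + 2*y) dx ∧ dy

Distribute the wedge, using dx_i ∧ dx_j = -dx_j ∧ dx_i and dx_i ∧ dx_i = 0. For each pair (i, j) with i < j, the coefficient of dx_i ∧ dx_j in alpha ∧ beta is (alpha_i * beta_j - alpha_j * beta_i). Collecting: alpha ∧ beta = (x + 2*y) dx ∧ dy.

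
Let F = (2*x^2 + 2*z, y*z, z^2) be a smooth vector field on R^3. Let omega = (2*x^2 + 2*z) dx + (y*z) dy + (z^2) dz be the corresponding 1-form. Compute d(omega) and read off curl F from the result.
d(omega) = (-y) dy ∧ dz + (2) dz ∧ dx + (0) dx ∧ dy; curl F = (-y, 2, 0)

d omega = sum_{i<j} (∂f_j/∂x_i - ∂f_i/∂x_j) dx_i ∧ dx_j. Under the identification (dy ∧ dz, dz ∧ dx, dx ∧ dy) ↔ (e_x, e_y, e_z), the coefficients are exactly the components of curl F. Compute:
  ∂R/∂y - ∂Q/∂z = (0) - (y) = -y
  ∂P/∂z - ∂R/∂x = (2) - (0) = 2
  ∂Q/∂x - ∂P/∂y = (0) - (0) = 0.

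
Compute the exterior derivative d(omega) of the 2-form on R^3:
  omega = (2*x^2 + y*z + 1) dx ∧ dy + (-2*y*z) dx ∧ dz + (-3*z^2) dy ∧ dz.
d(omega) = (y + 2*z) dx ∧ dy ∧ dz

For a 2-form omega = sum_{i<j} g_{ij} dx_i ∧ dx_j, the exterior derivative is
  d(omega) = sum_{i<j} d(g_{ij}) ∧ dx_i ∧ dx_j = sum_{i<j, k} (∂g_{ij}/∂x_k) dx_k ∧ dx_i ∧ dx_j.
Expand each term, using dx_k ∧ dx_i ∧ dx_j = sgn(permutation) dx_{(a)} ∧ dx_{(b)} ∧ dx_{(c)} with (a < b < c) sorted:
  d(2*x^2 + y*z + 1) includes (∂/∂z)(2*x^2 + y*z + 1) dz = (y) dz, which multiplied by dx ∧ dy gives (y) dx ∧ dy ∧ dz
  d(-2*y*z) includes (∂/∂y)(-2*y*z) dy = (-2*z) dy, which multiplied by dx ∧ dz gives (2*z) dx ∧ dy ∧ dz
Collecting like 3-forms: d(omega) = (y + 2*z) dx ∧ dy ∧ dz.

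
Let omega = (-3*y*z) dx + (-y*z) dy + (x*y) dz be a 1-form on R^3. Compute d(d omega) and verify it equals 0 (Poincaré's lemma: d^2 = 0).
d(d omega) = 0

Step 1: d omega = sum_{i<j} (∂f_j/∂x_i - ∂f_i/∂x_j) dx_i ∧ dx_j:
  coeff of dx ∧ dy: 3*z
  coeff of dx ∧ dz: 4*y
  coeff of dy ∧ dz: x + y
Step 2: Apply d again to each 2-form coefficient. The only possible 3-form in R^3 is dx ∧ dy ∧ dz, with coefficient
  ∂(coeff of dy∧dz)/∂x - ∂(coeff of dx∧dz)/∂y + ∂(coeff of dx∧dy)/∂z
  = ∂/∂x (x + y) - ∂/∂y (4*y) + ∂/∂z (3*z).
Each of these terms simplifies to sums of mixed partials that cancel in pairs. The result is 0 (by equality of mixed partials for smooth functions — Schwarz / Clairaut).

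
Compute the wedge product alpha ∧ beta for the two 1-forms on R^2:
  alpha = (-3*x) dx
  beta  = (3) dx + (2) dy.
alpha ∧ beta = (-6*x) dx ∧ dy

Distribute the wedge, using dx_i ∧ dx_j = -dx_j ∧ dx_i and dx_i ∧ dx_i = 0. For each pair (i, j) with i < j, the coefficient of dx_i ∧ dx_j in alpha ∧ beta is (alpha_i * beta_j - alpha_j * beta_i). Collecting: alpha ∧ beta = (-6*x) dx ∧ dy.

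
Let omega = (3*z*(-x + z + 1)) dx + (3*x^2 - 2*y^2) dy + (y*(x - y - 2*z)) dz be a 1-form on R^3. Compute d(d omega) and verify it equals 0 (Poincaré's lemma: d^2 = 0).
d(d omega) = 0

Step 1: d omega = sum_{i<j} (∂f_j/∂x_i - ∂f_i/∂x_j) dx_i ∧ dx_j:
  coeff of dx ∧ dy: 6*x
  coeff of dx ∧ dz: 3*x + y - 6*z - 3
  coeff of dy ∧ dz: x - 2*y - 2*z
Step 2: Apply d again to each 2-form coefficient. The only possible 3-form in R^3 is dx ∧ dy ∧ dz, with coefficient
  ∂(coeff of dy∧dz)/∂x - ∂(coeff of dx∧dz)/∂y + ∂(coeff of dx∧dy)/∂z
  = ∂/∂x (x - 2*y - 2*z) - ∂/∂y (3*x + y - 6*z - 3) + ∂/∂z (6*x).
Each of these terms simplifies to sums of mixed partials that cancel in pairs. The result is 0 (by equality of mixed partials for smooth functions — Schwarz / Clairaut).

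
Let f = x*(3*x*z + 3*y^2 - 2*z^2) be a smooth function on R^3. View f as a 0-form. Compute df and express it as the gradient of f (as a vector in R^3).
df = (6*x*z + 3*y^2 - 2*z^2) dx + (6*x*y) dy + (x*(3*x - 4*z)) dz; grad f = (6*x*z + 3*y^2 - 2*z^2, 6*x*y, x*(3*x - 4*z))

For a 0-form f, d f = (∂f/∂x) dx + (∂f/∂y) dy + (∂f/∂z) dz. The components of the vector representation are exactly the entries of grad f in Cartesian coordinates:
  ∂f/∂x = 6*x*z + 3*y^2 - 2*z^2
  ∂f/∂y = 6*x*y
  ∂f/∂z = x*(3*x - 4*z).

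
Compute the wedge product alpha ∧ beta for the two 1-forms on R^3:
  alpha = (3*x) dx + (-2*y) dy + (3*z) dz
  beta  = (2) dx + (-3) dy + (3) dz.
alpha ∧ beta = (-9*x + 4*y) dx ∧ dy + (9*x - 6*z) dx ∧ dz + (-6*y + 9*z) dy ∧ dz

Distribute the wedge, using dx_i ∧ dx_j = -dx_j ∧ dx_i and dx_i ∧ dx_i = 0. For each pair (i, j) with i < j, the coefficient of dx_i ∧ dx_j in alpha ∧ beta is (alpha_i * beta_j - alpha_j * beta_i). Collecting: alpha ∧ beta = (-9*x + 4*y) dx ∧ dy + (9*x - 6*z) dx ∧ dz + (-6*y + 9*z) dy ∧ dz.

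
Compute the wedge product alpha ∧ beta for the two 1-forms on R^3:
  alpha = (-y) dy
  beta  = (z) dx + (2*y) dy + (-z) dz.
alpha ∧ beta = (y*z) dx ∧ dy + (y*z) dy ∧ dz

Distribute the wedge, using dx_i ∧ dx_j = -dx_j ∧ dx_i and dx_i ∧ dx_i = 0. For each pair (i, j) with i < j, the coefficient of dx_i ∧ dx_j in alpha ∧ beta is (alpha_i * beta_j - alpha_j * beta_i). Collecting: alpha ∧ beta = (y*z) dx ∧ dy + (y*z) dy ∧ dz.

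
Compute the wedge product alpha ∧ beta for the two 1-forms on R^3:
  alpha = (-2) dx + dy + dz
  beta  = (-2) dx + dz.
alpha ∧ beta = (2) dx ∧ dy + (1) dy ∧ dz

Distribute the wedge, using dx_i ∧ dx_j = -dx_j ∧ dx_i and dx_i ∧ dx_i = 0. For each pair (i, j) with i < j, the coefficient of dx_i ∧ dx_j in alpha ∧ beta is (alpha_i * beta_j - alpha_j * beta_i). Collecting: alpha ∧ beta = (2) dx ∧ dy + (1) dy ∧ dz.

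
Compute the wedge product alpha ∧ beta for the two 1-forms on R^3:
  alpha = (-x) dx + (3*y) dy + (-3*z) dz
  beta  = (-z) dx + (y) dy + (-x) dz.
alpha ∧ beta = (y*(-x + 3*z)) dx ∧ dy + (x^2 - 3*z^2) dx ∧ dz + (3*y*(-x + z)) dy ∧ dz

Distribute the wedge, using dx_i ∧ dx_j = -dx_j ∧ dx_i and dx_i ∧ dx_i = 0. For each pair (i, j) with i < j, the coefficient of dx_i ∧ dx_j in alpha ∧ beta is (alpha_i * beta_j - alpha_j * beta_i). Collecting: alpha ∧ beta = (y*(-x + 3*z)) dx ∧ dy + (x^2 - 3*z^2) dx ∧ dz + (3*y*(-x + z)) dy ∧ dz.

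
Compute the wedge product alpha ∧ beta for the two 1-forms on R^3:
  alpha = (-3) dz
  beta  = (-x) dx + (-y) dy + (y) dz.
alpha ∧ beta = (-3*x) dx ∧ dz + (-3*y) dy ∧ dz

Distribute the wedge, using dx_i ∧ dx_j = -dx_j ∧ dx_i and dx_i ∧ dx_i = 0. For each pair (i, j) with i < j, the coefficient of dx_i ∧ dx_j in alpha ∧ beta is (alpha_i * beta_j - alpha_j * beta_i). Collecting: alpha ∧ beta = (-3*x) dx ∧ dz + (-3*y) dy ∧ dz.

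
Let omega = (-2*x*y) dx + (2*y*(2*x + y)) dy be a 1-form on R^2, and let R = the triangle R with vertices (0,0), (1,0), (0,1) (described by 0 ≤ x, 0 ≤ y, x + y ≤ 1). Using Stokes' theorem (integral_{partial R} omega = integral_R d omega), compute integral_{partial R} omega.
integral_(partial R) omega = 1

Stokes: integral_partial_R omega = integral_R d omega with d omega = (∂Q/∂x - ∂P/∂y) dx ∧ dy.
  ∂Q/∂x = 4*y
  ∂P/∂y = -2*x
  integrand = ∂Q/∂x - ∂P/∂y = 2*x + 4*y.
Integrating over R: integral_0^1 integral_0^{1-x} (2*x + 4*y) dy dx = 1.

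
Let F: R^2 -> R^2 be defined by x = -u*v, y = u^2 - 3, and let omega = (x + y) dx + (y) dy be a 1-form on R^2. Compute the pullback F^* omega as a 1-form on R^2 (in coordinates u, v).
F^* omega = (2*u^3 - u^2*v + u*v^2 - 6*u + 3*v) du + (u*(-u^2 + u*v + 3)) dv

Using F^*(f dg) = (f ∘ F) d(g ∘ F), substitute each coordinate x_i by F_i(u, v) in f_i, and replace dx_i by d F_i = (∂F_i/∂u) du + (∂F_i/∂v) dv.
  For the x component: f_1(F) = u^2 - u*v - 3; d F_1 = (-v) du + (-u) dv
  For the y component: f_2(F) = u^2 - 3; d F_2 = (2*u) du + (0) dv
Combining and collecting du, dv coefficients:
  coeff of du: 2*u^3 - u^2*v + u*v^2 - 6*u + 3*v
  coeff of dv: u*(-u^2 + u*v + 3)
F^* omega = (2*u^3 - u^2*v + u*v^2 - 6*u + 3*v) du + (u*(-u^2 + u*v + 3)) dv.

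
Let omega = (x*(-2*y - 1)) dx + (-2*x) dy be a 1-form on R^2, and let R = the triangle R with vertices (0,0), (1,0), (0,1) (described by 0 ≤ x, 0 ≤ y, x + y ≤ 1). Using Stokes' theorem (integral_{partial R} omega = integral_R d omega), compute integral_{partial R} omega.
integral_(partial R) omega = -2/3

Stokes: integral_partial_R omega = integral_R d omega with d omega = (∂Q/∂x - ∂P/∂y) dx ∧ dy.
  ∂Q/∂x = -2
  ∂P/∂y = -2*x
  integrand = ∂Q/∂x - ∂P/∂y = 2*x - 2.
Integrating over R: integral_0^1 integral_0^{1-x} (2*x - 2) dy dx = -2/3.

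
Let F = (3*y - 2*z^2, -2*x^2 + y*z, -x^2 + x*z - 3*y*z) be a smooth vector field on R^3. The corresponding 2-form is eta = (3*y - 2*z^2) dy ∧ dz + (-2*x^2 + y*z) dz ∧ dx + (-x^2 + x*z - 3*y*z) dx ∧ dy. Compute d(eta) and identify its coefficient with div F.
d(eta) = (x - 3*y + z) dx ∧ dy ∧ dz; div F = x - 3*y + z

For a 2-form in R^3 of the form above, applying d gives a 3-form with coefficient ∂P/∂x + ∂Q/∂y + ∂R/∂z:
  ∂P/∂x = 0
  ∂Q/∂y = z
  ∂R/∂z = x - 3*y
Sum = x - 3*y + z, which is exactly div F.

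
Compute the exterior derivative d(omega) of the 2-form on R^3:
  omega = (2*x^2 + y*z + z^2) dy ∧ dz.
d(omega) = (4*x) dx ∧ dy ∧ dz

For a 2-form omega = sum_{i<j} g_{ij} dx_i ∧ dx_j, the exterior derivative is
  d(omega) = sum_{i<j} d(g_{ij}) ∧ dx_i ∧ dx_j = sum_{i<j, k} (∂g_{ij}/∂x_k) dx_k ∧ dx_i ∧ dx_j.
Expand each term, using dx_k ∧ dx_i ∧ dx_j = sgn(permutation) dx_{(a)} ∧ dx_{(b)} ∧ dx_{(c)} with (a < b < c) sorted:
  d(2*x^2 + y*z + z^2) includes (∂/∂x)(2*x^2 + y*z + z^2) dx = (4*x) dx, which multiplied by dy ∧ dz gives (4*x) dx ∧ dy ∧ dz
Collecting like 3-forms: d(omega) = (4*x) dx ∧ dy ∧ dz.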